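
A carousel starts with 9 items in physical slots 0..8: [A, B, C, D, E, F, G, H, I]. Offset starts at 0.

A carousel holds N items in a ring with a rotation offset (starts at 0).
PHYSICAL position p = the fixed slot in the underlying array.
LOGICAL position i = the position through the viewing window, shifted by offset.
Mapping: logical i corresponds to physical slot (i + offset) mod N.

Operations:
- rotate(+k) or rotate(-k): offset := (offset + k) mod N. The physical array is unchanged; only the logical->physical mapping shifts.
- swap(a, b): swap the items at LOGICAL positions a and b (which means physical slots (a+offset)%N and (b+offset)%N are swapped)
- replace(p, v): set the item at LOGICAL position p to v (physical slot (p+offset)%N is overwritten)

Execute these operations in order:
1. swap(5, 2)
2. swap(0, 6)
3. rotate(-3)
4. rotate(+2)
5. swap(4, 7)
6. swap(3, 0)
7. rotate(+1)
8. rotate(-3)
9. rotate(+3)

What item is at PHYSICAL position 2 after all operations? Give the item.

After op 1 (swap(5, 2)): offset=0, physical=[A,B,F,D,E,C,G,H,I], logical=[A,B,F,D,E,C,G,H,I]
After op 2 (swap(0, 6)): offset=0, physical=[G,B,F,D,E,C,A,H,I], logical=[G,B,F,D,E,C,A,H,I]
After op 3 (rotate(-3)): offset=6, physical=[G,B,F,D,E,C,A,H,I], logical=[A,H,I,G,B,F,D,E,C]
After op 4 (rotate(+2)): offset=8, physical=[G,B,F,D,E,C,A,H,I], logical=[I,G,B,F,D,E,C,A,H]
After op 5 (swap(4, 7)): offset=8, physical=[G,B,F,A,E,C,D,H,I], logical=[I,G,B,F,A,E,C,D,H]
After op 6 (swap(3, 0)): offset=8, physical=[G,B,I,A,E,C,D,H,F], logical=[F,G,B,I,A,E,C,D,H]
After op 7 (rotate(+1)): offset=0, physical=[G,B,I,A,E,C,D,H,F], logical=[G,B,I,A,E,C,D,H,F]
After op 8 (rotate(-3)): offset=6, physical=[G,B,I,A,E,C,D,H,F], logical=[D,H,F,G,B,I,A,E,C]
After op 9 (rotate(+3)): offset=0, physical=[G,B,I,A,E,C,D,H,F], logical=[G,B,I,A,E,C,D,H,F]

Answer: I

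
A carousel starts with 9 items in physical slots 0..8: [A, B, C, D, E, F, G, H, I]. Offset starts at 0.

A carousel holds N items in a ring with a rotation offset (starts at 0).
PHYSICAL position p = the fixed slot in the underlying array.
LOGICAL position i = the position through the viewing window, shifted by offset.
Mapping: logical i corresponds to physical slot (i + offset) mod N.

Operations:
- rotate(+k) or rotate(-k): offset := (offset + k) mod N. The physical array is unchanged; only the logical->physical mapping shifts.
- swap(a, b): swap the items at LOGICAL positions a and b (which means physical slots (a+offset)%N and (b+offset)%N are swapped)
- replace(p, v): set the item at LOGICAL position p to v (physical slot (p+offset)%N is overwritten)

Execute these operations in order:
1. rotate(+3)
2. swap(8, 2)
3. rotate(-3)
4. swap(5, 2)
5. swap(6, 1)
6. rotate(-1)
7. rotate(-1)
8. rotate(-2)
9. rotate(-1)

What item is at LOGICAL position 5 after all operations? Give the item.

After op 1 (rotate(+3)): offset=3, physical=[A,B,C,D,E,F,G,H,I], logical=[D,E,F,G,H,I,A,B,C]
After op 2 (swap(8, 2)): offset=3, physical=[A,B,F,D,E,C,G,H,I], logical=[D,E,C,G,H,I,A,B,F]
After op 3 (rotate(-3)): offset=0, physical=[A,B,F,D,E,C,G,H,I], logical=[A,B,F,D,E,C,G,H,I]
After op 4 (swap(5, 2)): offset=0, physical=[A,B,C,D,E,F,G,H,I], logical=[A,B,C,D,E,F,G,H,I]
After op 5 (swap(6, 1)): offset=0, physical=[A,G,C,D,E,F,B,H,I], logical=[A,G,C,D,E,F,B,H,I]
After op 6 (rotate(-1)): offset=8, physical=[A,G,C,D,E,F,B,H,I], logical=[I,A,G,C,D,E,F,B,H]
After op 7 (rotate(-1)): offset=7, physical=[A,G,C,D,E,F,B,H,I], logical=[H,I,A,G,C,D,E,F,B]
After op 8 (rotate(-2)): offset=5, physical=[A,G,C,D,E,F,B,H,I], logical=[F,B,H,I,A,G,C,D,E]
After op 9 (rotate(-1)): offset=4, physical=[A,G,C,D,E,F,B,H,I], logical=[E,F,B,H,I,A,G,C,D]

Answer: A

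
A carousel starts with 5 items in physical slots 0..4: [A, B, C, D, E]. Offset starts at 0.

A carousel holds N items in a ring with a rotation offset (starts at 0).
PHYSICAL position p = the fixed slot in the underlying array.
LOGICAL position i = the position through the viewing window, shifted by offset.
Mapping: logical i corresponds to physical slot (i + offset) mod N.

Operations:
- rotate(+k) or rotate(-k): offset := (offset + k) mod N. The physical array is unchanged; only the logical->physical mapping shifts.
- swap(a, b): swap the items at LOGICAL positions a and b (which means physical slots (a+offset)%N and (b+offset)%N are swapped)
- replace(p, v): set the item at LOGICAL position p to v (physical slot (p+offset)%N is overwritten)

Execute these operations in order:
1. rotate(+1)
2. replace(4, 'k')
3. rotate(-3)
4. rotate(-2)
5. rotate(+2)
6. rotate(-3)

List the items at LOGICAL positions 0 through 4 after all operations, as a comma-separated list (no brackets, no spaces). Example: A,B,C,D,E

After op 1 (rotate(+1)): offset=1, physical=[A,B,C,D,E], logical=[B,C,D,E,A]
After op 2 (replace(4, 'k')): offset=1, physical=[k,B,C,D,E], logical=[B,C,D,E,k]
After op 3 (rotate(-3)): offset=3, physical=[k,B,C,D,E], logical=[D,E,k,B,C]
After op 4 (rotate(-2)): offset=1, physical=[k,B,C,D,E], logical=[B,C,D,E,k]
After op 5 (rotate(+2)): offset=3, physical=[k,B,C,D,E], logical=[D,E,k,B,C]
After op 6 (rotate(-3)): offset=0, physical=[k,B,C,D,E], logical=[k,B,C,D,E]

Answer: k,B,C,D,E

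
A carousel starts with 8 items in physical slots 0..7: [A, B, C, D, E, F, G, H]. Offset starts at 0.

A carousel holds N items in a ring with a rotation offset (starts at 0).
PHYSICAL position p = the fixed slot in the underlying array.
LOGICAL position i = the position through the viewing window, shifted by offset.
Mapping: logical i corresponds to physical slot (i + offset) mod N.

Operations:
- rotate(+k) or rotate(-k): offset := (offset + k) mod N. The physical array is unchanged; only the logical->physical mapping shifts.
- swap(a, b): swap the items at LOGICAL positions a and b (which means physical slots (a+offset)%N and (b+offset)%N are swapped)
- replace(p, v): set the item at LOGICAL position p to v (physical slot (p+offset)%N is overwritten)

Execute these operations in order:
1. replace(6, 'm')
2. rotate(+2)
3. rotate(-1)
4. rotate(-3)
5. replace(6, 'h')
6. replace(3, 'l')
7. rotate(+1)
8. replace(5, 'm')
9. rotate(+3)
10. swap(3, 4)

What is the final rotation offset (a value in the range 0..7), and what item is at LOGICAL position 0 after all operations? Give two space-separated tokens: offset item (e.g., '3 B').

Answer: 2 C

Derivation:
After op 1 (replace(6, 'm')): offset=0, physical=[A,B,C,D,E,F,m,H], logical=[A,B,C,D,E,F,m,H]
After op 2 (rotate(+2)): offset=2, physical=[A,B,C,D,E,F,m,H], logical=[C,D,E,F,m,H,A,B]
After op 3 (rotate(-1)): offset=1, physical=[A,B,C,D,E,F,m,H], logical=[B,C,D,E,F,m,H,A]
After op 4 (rotate(-3)): offset=6, physical=[A,B,C,D,E,F,m,H], logical=[m,H,A,B,C,D,E,F]
After op 5 (replace(6, 'h')): offset=6, physical=[A,B,C,D,h,F,m,H], logical=[m,H,A,B,C,D,h,F]
After op 6 (replace(3, 'l')): offset=6, physical=[A,l,C,D,h,F,m,H], logical=[m,H,A,l,C,D,h,F]
After op 7 (rotate(+1)): offset=7, physical=[A,l,C,D,h,F,m,H], logical=[H,A,l,C,D,h,F,m]
After op 8 (replace(5, 'm')): offset=7, physical=[A,l,C,D,m,F,m,H], logical=[H,A,l,C,D,m,F,m]
After op 9 (rotate(+3)): offset=2, physical=[A,l,C,D,m,F,m,H], logical=[C,D,m,F,m,H,A,l]
After op 10 (swap(3, 4)): offset=2, physical=[A,l,C,D,m,m,F,H], logical=[C,D,m,m,F,H,A,l]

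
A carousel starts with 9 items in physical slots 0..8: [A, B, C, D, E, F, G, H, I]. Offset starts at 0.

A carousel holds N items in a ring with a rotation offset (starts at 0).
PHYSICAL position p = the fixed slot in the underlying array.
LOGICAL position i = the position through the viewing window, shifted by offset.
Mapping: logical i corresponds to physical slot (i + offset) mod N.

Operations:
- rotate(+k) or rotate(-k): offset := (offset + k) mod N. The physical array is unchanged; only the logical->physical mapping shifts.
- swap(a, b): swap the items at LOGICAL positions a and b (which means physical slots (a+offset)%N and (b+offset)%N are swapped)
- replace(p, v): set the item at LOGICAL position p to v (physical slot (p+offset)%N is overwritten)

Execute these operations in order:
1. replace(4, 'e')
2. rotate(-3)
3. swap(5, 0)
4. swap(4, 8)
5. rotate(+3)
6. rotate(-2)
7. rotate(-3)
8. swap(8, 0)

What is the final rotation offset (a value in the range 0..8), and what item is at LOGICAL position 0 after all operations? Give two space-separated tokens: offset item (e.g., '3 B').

Answer: 4 D

Derivation:
After op 1 (replace(4, 'e')): offset=0, physical=[A,B,C,D,e,F,G,H,I], logical=[A,B,C,D,e,F,G,H,I]
After op 2 (rotate(-3)): offset=6, physical=[A,B,C,D,e,F,G,H,I], logical=[G,H,I,A,B,C,D,e,F]
After op 3 (swap(5, 0)): offset=6, physical=[A,B,G,D,e,F,C,H,I], logical=[C,H,I,A,B,G,D,e,F]
After op 4 (swap(4, 8)): offset=6, physical=[A,F,G,D,e,B,C,H,I], logical=[C,H,I,A,F,G,D,e,B]
After op 5 (rotate(+3)): offset=0, physical=[A,F,G,D,e,B,C,H,I], logical=[A,F,G,D,e,B,C,H,I]
After op 6 (rotate(-2)): offset=7, physical=[A,F,G,D,e,B,C,H,I], logical=[H,I,A,F,G,D,e,B,C]
After op 7 (rotate(-3)): offset=4, physical=[A,F,G,D,e,B,C,H,I], logical=[e,B,C,H,I,A,F,G,D]
After op 8 (swap(8, 0)): offset=4, physical=[A,F,G,e,D,B,C,H,I], logical=[D,B,C,H,I,A,F,G,e]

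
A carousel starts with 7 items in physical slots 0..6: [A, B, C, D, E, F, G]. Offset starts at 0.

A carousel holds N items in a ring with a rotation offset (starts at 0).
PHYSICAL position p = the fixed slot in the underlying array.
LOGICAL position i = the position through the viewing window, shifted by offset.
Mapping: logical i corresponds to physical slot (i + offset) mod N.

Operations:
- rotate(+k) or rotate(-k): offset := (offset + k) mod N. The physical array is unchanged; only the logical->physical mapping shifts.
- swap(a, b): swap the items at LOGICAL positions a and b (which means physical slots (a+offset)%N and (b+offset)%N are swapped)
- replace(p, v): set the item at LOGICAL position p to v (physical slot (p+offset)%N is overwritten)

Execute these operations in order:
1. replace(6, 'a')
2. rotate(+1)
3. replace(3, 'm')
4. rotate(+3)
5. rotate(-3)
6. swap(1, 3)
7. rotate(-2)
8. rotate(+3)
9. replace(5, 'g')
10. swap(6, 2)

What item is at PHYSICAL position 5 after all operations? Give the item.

After op 1 (replace(6, 'a')): offset=0, physical=[A,B,C,D,E,F,a], logical=[A,B,C,D,E,F,a]
After op 2 (rotate(+1)): offset=1, physical=[A,B,C,D,E,F,a], logical=[B,C,D,E,F,a,A]
After op 3 (replace(3, 'm')): offset=1, physical=[A,B,C,D,m,F,a], logical=[B,C,D,m,F,a,A]
After op 4 (rotate(+3)): offset=4, physical=[A,B,C,D,m,F,a], logical=[m,F,a,A,B,C,D]
After op 5 (rotate(-3)): offset=1, physical=[A,B,C,D,m,F,a], logical=[B,C,D,m,F,a,A]
After op 6 (swap(1, 3)): offset=1, physical=[A,B,m,D,C,F,a], logical=[B,m,D,C,F,a,A]
After op 7 (rotate(-2)): offset=6, physical=[A,B,m,D,C,F,a], logical=[a,A,B,m,D,C,F]
After op 8 (rotate(+3)): offset=2, physical=[A,B,m,D,C,F,a], logical=[m,D,C,F,a,A,B]
After op 9 (replace(5, 'g')): offset=2, physical=[g,B,m,D,C,F,a], logical=[m,D,C,F,a,g,B]
After op 10 (swap(6, 2)): offset=2, physical=[g,C,m,D,B,F,a], logical=[m,D,B,F,a,g,C]

Answer: F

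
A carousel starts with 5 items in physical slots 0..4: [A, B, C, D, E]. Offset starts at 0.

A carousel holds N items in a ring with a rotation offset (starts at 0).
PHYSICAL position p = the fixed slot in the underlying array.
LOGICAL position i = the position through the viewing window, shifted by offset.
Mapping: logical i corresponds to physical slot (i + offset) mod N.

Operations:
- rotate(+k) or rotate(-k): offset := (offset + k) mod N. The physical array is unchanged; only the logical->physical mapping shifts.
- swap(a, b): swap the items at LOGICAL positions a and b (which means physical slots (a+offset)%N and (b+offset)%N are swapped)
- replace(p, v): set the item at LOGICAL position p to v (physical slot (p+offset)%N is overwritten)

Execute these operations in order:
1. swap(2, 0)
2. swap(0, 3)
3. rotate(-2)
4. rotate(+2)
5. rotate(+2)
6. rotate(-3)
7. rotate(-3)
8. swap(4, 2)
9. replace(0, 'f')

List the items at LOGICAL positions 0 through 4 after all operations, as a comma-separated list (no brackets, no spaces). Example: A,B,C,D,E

After op 1 (swap(2, 0)): offset=0, physical=[C,B,A,D,E], logical=[C,B,A,D,E]
After op 2 (swap(0, 3)): offset=0, physical=[D,B,A,C,E], logical=[D,B,A,C,E]
After op 3 (rotate(-2)): offset=3, physical=[D,B,A,C,E], logical=[C,E,D,B,A]
After op 4 (rotate(+2)): offset=0, physical=[D,B,A,C,E], logical=[D,B,A,C,E]
After op 5 (rotate(+2)): offset=2, physical=[D,B,A,C,E], logical=[A,C,E,D,B]
After op 6 (rotate(-3)): offset=4, physical=[D,B,A,C,E], logical=[E,D,B,A,C]
After op 7 (rotate(-3)): offset=1, physical=[D,B,A,C,E], logical=[B,A,C,E,D]
After op 8 (swap(4, 2)): offset=1, physical=[C,B,A,D,E], logical=[B,A,D,E,C]
After op 9 (replace(0, 'f')): offset=1, physical=[C,f,A,D,E], logical=[f,A,D,E,C]

Answer: f,A,D,E,C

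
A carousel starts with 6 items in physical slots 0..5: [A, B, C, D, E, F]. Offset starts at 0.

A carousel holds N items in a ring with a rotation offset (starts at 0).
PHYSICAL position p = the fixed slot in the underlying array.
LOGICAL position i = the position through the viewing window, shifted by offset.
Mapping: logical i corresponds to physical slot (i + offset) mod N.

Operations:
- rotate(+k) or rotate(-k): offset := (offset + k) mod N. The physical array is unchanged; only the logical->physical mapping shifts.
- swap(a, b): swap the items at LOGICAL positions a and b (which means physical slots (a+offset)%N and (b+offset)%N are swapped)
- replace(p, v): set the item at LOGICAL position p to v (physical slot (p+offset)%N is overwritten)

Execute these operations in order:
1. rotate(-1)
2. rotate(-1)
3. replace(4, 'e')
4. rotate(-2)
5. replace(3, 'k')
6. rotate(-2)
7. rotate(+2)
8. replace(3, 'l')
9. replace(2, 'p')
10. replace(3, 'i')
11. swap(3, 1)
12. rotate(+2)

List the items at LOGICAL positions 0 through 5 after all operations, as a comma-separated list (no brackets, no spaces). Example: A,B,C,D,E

Answer: p,D,A,B,e,i

Derivation:
After op 1 (rotate(-1)): offset=5, physical=[A,B,C,D,E,F], logical=[F,A,B,C,D,E]
After op 2 (rotate(-1)): offset=4, physical=[A,B,C,D,E,F], logical=[E,F,A,B,C,D]
After op 3 (replace(4, 'e')): offset=4, physical=[A,B,e,D,E,F], logical=[E,F,A,B,e,D]
After op 4 (rotate(-2)): offset=2, physical=[A,B,e,D,E,F], logical=[e,D,E,F,A,B]
After op 5 (replace(3, 'k')): offset=2, physical=[A,B,e,D,E,k], logical=[e,D,E,k,A,B]
After op 6 (rotate(-2)): offset=0, physical=[A,B,e,D,E,k], logical=[A,B,e,D,E,k]
After op 7 (rotate(+2)): offset=2, physical=[A,B,e,D,E,k], logical=[e,D,E,k,A,B]
After op 8 (replace(3, 'l')): offset=2, physical=[A,B,e,D,E,l], logical=[e,D,E,l,A,B]
After op 9 (replace(2, 'p')): offset=2, physical=[A,B,e,D,p,l], logical=[e,D,p,l,A,B]
After op 10 (replace(3, 'i')): offset=2, physical=[A,B,e,D,p,i], logical=[e,D,p,i,A,B]
After op 11 (swap(3, 1)): offset=2, physical=[A,B,e,i,p,D], logical=[e,i,p,D,A,B]
After op 12 (rotate(+2)): offset=4, physical=[A,B,e,i,p,D], logical=[p,D,A,B,e,i]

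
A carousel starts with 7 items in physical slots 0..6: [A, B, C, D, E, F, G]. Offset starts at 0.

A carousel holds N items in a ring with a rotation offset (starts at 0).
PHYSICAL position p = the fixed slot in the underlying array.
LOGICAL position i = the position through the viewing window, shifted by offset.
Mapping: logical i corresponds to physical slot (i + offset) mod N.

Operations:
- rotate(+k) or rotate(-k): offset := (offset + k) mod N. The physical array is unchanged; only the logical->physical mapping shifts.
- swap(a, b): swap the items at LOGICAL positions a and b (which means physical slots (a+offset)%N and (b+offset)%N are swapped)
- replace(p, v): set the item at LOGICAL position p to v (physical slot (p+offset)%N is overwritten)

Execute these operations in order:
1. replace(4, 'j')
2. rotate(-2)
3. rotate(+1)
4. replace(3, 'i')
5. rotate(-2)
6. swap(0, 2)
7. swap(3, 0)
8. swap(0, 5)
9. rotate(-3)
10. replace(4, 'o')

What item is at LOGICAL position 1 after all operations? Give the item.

After op 1 (replace(4, 'j')): offset=0, physical=[A,B,C,D,j,F,G], logical=[A,B,C,D,j,F,G]
After op 2 (rotate(-2)): offset=5, physical=[A,B,C,D,j,F,G], logical=[F,G,A,B,C,D,j]
After op 3 (rotate(+1)): offset=6, physical=[A,B,C,D,j,F,G], logical=[G,A,B,C,D,j,F]
After op 4 (replace(3, 'i')): offset=6, physical=[A,B,i,D,j,F,G], logical=[G,A,B,i,D,j,F]
After op 5 (rotate(-2)): offset=4, physical=[A,B,i,D,j,F,G], logical=[j,F,G,A,B,i,D]
After op 6 (swap(0, 2)): offset=4, physical=[A,B,i,D,G,F,j], logical=[G,F,j,A,B,i,D]
After op 7 (swap(3, 0)): offset=4, physical=[G,B,i,D,A,F,j], logical=[A,F,j,G,B,i,D]
After op 8 (swap(0, 5)): offset=4, physical=[G,B,A,D,i,F,j], logical=[i,F,j,G,B,A,D]
After op 9 (rotate(-3)): offset=1, physical=[G,B,A,D,i,F,j], logical=[B,A,D,i,F,j,G]
After op 10 (replace(4, 'o')): offset=1, physical=[G,B,A,D,i,o,j], logical=[B,A,D,i,o,j,G]

Answer: A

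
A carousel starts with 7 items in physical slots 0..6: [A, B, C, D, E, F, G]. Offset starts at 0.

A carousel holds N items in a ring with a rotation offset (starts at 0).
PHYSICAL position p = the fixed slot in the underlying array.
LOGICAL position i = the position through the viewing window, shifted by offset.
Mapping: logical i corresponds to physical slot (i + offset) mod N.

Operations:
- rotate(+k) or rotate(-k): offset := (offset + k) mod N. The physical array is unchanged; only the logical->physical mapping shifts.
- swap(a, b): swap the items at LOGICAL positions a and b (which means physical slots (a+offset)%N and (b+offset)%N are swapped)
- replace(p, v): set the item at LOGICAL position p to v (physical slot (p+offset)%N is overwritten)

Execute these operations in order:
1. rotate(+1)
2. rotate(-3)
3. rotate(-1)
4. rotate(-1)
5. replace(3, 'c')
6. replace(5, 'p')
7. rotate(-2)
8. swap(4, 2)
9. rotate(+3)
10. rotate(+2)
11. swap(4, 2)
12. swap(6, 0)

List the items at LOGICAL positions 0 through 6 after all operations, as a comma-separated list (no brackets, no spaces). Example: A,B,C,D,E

After op 1 (rotate(+1)): offset=1, physical=[A,B,C,D,E,F,G], logical=[B,C,D,E,F,G,A]
After op 2 (rotate(-3)): offset=5, physical=[A,B,C,D,E,F,G], logical=[F,G,A,B,C,D,E]
After op 3 (rotate(-1)): offset=4, physical=[A,B,C,D,E,F,G], logical=[E,F,G,A,B,C,D]
After op 4 (rotate(-1)): offset=3, physical=[A,B,C,D,E,F,G], logical=[D,E,F,G,A,B,C]
After op 5 (replace(3, 'c')): offset=3, physical=[A,B,C,D,E,F,c], logical=[D,E,F,c,A,B,C]
After op 6 (replace(5, 'p')): offset=3, physical=[A,p,C,D,E,F,c], logical=[D,E,F,c,A,p,C]
After op 7 (rotate(-2)): offset=1, physical=[A,p,C,D,E,F,c], logical=[p,C,D,E,F,c,A]
After op 8 (swap(4, 2)): offset=1, physical=[A,p,C,F,E,D,c], logical=[p,C,F,E,D,c,A]
After op 9 (rotate(+3)): offset=4, physical=[A,p,C,F,E,D,c], logical=[E,D,c,A,p,C,F]
After op 10 (rotate(+2)): offset=6, physical=[A,p,C,F,E,D,c], logical=[c,A,p,C,F,E,D]
After op 11 (swap(4, 2)): offset=6, physical=[A,F,C,p,E,D,c], logical=[c,A,F,C,p,E,D]
After op 12 (swap(6, 0)): offset=6, physical=[A,F,C,p,E,c,D], logical=[D,A,F,C,p,E,c]

Answer: D,A,F,C,p,E,c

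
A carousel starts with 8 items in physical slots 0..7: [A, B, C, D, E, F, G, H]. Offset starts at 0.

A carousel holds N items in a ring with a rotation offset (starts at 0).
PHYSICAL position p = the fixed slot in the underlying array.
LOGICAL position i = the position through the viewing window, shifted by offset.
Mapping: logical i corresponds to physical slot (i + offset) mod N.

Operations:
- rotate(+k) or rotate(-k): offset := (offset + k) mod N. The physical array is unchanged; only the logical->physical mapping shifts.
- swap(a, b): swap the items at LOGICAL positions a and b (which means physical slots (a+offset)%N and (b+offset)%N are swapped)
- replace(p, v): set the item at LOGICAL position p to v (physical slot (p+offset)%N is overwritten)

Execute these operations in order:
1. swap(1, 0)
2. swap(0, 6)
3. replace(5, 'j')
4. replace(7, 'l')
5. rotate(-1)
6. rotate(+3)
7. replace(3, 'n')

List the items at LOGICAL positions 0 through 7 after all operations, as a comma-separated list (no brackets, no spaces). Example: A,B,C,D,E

After op 1 (swap(1, 0)): offset=0, physical=[B,A,C,D,E,F,G,H], logical=[B,A,C,D,E,F,G,H]
After op 2 (swap(0, 6)): offset=0, physical=[G,A,C,D,E,F,B,H], logical=[G,A,C,D,E,F,B,H]
After op 3 (replace(5, 'j')): offset=0, physical=[G,A,C,D,E,j,B,H], logical=[G,A,C,D,E,j,B,H]
After op 4 (replace(7, 'l')): offset=0, physical=[G,A,C,D,E,j,B,l], logical=[G,A,C,D,E,j,B,l]
After op 5 (rotate(-1)): offset=7, physical=[G,A,C,D,E,j,B,l], logical=[l,G,A,C,D,E,j,B]
After op 6 (rotate(+3)): offset=2, physical=[G,A,C,D,E,j,B,l], logical=[C,D,E,j,B,l,G,A]
After op 7 (replace(3, 'n')): offset=2, physical=[G,A,C,D,E,n,B,l], logical=[C,D,E,n,B,l,G,A]

Answer: C,D,E,n,B,l,G,A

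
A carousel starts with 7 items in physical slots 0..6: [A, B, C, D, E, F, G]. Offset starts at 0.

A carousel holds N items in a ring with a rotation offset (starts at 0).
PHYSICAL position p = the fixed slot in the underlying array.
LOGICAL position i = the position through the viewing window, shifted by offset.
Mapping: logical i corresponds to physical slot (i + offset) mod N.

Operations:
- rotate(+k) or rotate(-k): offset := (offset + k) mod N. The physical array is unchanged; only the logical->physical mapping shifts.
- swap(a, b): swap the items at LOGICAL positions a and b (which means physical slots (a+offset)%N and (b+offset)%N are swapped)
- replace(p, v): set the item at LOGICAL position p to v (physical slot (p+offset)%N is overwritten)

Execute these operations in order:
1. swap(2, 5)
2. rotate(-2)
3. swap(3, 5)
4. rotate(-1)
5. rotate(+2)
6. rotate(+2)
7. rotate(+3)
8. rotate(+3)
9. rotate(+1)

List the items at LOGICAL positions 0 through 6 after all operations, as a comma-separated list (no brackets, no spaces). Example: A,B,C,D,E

Answer: D,F,B,E,C,G,A

Derivation:
After op 1 (swap(2, 5)): offset=0, physical=[A,B,F,D,E,C,G], logical=[A,B,F,D,E,C,G]
After op 2 (rotate(-2)): offset=5, physical=[A,B,F,D,E,C,G], logical=[C,G,A,B,F,D,E]
After op 3 (swap(3, 5)): offset=5, physical=[A,D,F,B,E,C,G], logical=[C,G,A,D,F,B,E]
After op 4 (rotate(-1)): offset=4, physical=[A,D,F,B,E,C,G], logical=[E,C,G,A,D,F,B]
After op 5 (rotate(+2)): offset=6, physical=[A,D,F,B,E,C,G], logical=[G,A,D,F,B,E,C]
After op 6 (rotate(+2)): offset=1, physical=[A,D,F,B,E,C,G], logical=[D,F,B,E,C,G,A]
After op 7 (rotate(+3)): offset=4, physical=[A,D,F,B,E,C,G], logical=[E,C,G,A,D,F,B]
After op 8 (rotate(+3)): offset=0, physical=[A,D,F,B,E,C,G], logical=[A,D,F,B,E,C,G]
After op 9 (rotate(+1)): offset=1, physical=[A,D,F,B,E,C,G], logical=[D,F,B,E,C,G,A]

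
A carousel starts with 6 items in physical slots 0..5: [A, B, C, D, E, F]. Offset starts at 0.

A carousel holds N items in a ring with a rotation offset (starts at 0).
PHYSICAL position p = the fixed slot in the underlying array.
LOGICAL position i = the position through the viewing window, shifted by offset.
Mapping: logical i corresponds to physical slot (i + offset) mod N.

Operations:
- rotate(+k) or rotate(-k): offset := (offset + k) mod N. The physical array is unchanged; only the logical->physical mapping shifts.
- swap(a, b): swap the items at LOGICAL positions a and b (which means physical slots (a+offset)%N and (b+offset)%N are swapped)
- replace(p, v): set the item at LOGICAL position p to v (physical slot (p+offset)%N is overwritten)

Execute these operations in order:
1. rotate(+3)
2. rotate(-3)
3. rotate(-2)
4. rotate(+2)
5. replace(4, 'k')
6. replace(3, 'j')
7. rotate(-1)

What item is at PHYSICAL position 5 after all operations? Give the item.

Answer: F

Derivation:
After op 1 (rotate(+3)): offset=3, physical=[A,B,C,D,E,F], logical=[D,E,F,A,B,C]
After op 2 (rotate(-3)): offset=0, physical=[A,B,C,D,E,F], logical=[A,B,C,D,E,F]
After op 3 (rotate(-2)): offset=4, physical=[A,B,C,D,E,F], logical=[E,F,A,B,C,D]
After op 4 (rotate(+2)): offset=0, physical=[A,B,C,D,E,F], logical=[A,B,C,D,E,F]
After op 5 (replace(4, 'k')): offset=0, physical=[A,B,C,D,k,F], logical=[A,B,C,D,k,F]
After op 6 (replace(3, 'j')): offset=0, physical=[A,B,C,j,k,F], logical=[A,B,C,j,k,F]
After op 7 (rotate(-1)): offset=5, physical=[A,B,C,j,k,F], logical=[F,A,B,C,j,k]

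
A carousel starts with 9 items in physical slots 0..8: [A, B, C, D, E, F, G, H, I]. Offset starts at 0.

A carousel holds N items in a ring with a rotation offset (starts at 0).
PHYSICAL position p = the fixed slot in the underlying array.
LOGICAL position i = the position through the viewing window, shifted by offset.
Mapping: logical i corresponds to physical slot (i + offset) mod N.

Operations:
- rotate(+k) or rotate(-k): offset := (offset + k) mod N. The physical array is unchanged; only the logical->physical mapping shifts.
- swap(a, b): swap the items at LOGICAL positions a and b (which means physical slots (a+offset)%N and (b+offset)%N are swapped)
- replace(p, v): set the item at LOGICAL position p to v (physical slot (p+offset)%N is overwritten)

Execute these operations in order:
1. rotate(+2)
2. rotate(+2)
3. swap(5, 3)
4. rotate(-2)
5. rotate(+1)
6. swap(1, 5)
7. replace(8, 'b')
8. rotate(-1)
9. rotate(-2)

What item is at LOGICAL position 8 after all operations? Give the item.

After op 1 (rotate(+2)): offset=2, physical=[A,B,C,D,E,F,G,H,I], logical=[C,D,E,F,G,H,I,A,B]
After op 2 (rotate(+2)): offset=4, physical=[A,B,C,D,E,F,G,H,I], logical=[E,F,G,H,I,A,B,C,D]
After op 3 (swap(5, 3)): offset=4, physical=[H,B,C,D,E,F,G,A,I], logical=[E,F,G,A,I,H,B,C,D]
After op 4 (rotate(-2)): offset=2, physical=[H,B,C,D,E,F,G,A,I], logical=[C,D,E,F,G,A,I,H,B]
After op 5 (rotate(+1)): offset=3, physical=[H,B,C,D,E,F,G,A,I], logical=[D,E,F,G,A,I,H,B,C]
After op 6 (swap(1, 5)): offset=3, physical=[H,B,C,D,I,F,G,A,E], logical=[D,I,F,G,A,E,H,B,C]
After op 7 (replace(8, 'b')): offset=3, physical=[H,B,b,D,I,F,G,A,E], logical=[D,I,F,G,A,E,H,B,b]
After op 8 (rotate(-1)): offset=2, physical=[H,B,b,D,I,F,G,A,E], logical=[b,D,I,F,G,A,E,H,B]
After op 9 (rotate(-2)): offset=0, physical=[H,B,b,D,I,F,G,A,E], logical=[H,B,b,D,I,F,G,A,E]

Answer: E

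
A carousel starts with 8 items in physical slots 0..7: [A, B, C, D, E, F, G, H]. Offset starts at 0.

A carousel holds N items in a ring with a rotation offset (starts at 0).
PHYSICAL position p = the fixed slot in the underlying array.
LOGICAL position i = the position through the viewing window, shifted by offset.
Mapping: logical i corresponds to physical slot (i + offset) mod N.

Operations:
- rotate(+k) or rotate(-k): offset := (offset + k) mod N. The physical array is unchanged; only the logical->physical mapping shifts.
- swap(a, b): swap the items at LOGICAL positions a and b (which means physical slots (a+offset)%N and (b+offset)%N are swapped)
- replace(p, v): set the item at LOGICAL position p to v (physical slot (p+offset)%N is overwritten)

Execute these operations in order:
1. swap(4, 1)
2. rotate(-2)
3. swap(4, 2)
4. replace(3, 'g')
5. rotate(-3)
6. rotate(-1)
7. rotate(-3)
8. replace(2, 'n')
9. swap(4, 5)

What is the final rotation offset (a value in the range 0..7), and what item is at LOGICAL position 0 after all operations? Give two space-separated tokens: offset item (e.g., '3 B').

After op 1 (swap(4, 1)): offset=0, physical=[A,E,C,D,B,F,G,H], logical=[A,E,C,D,B,F,G,H]
After op 2 (rotate(-2)): offset=6, physical=[A,E,C,D,B,F,G,H], logical=[G,H,A,E,C,D,B,F]
After op 3 (swap(4, 2)): offset=6, physical=[C,E,A,D,B,F,G,H], logical=[G,H,C,E,A,D,B,F]
After op 4 (replace(3, 'g')): offset=6, physical=[C,g,A,D,B,F,G,H], logical=[G,H,C,g,A,D,B,F]
After op 5 (rotate(-3)): offset=3, physical=[C,g,A,D,B,F,G,H], logical=[D,B,F,G,H,C,g,A]
After op 6 (rotate(-1)): offset=2, physical=[C,g,A,D,B,F,G,H], logical=[A,D,B,F,G,H,C,g]
After op 7 (rotate(-3)): offset=7, physical=[C,g,A,D,B,F,G,H], logical=[H,C,g,A,D,B,F,G]
After op 8 (replace(2, 'n')): offset=7, physical=[C,n,A,D,B,F,G,H], logical=[H,C,n,A,D,B,F,G]
After op 9 (swap(4, 5)): offset=7, physical=[C,n,A,B,D,F,G,H], logical=[H,C,n,A,B,D,F,G]

Answer: 7 H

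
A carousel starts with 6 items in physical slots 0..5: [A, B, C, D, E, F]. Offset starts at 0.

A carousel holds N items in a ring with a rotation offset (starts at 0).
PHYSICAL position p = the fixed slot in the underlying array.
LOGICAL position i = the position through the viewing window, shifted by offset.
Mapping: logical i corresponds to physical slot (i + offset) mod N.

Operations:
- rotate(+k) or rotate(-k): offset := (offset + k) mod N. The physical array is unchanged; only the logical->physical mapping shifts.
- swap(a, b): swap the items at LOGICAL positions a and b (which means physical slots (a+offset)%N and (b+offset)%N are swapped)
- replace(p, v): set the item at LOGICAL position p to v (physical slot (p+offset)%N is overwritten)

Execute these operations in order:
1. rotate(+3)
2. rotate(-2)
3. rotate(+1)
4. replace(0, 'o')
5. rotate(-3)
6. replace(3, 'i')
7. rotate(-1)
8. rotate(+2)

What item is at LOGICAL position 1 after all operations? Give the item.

After op 1 (rotate(+3)): offset=3, physical=[A,B,C,D,E,F], logical=[D,E,F,A,B,C]
After op 2 (rotate(-2)): offset=1, physical=[A,B,C,D,E,F], logical=[B,C,D,E,F,A]
After op 3 (rotate(+1)): offset=2, physical=[A,B,C,D,E,F], logical=[C,D,E,F,A,B]
After op 4 (replace(0, 'o')): offset=2, physical=[A,B,o,D,E,F], logical=[o,D,E,F,A,B]
After op 5 (rotate(-3)): offset=5, physical=[A,B,o,D,E,F], logical=[F,A,B,o,D,E]
After op 6 (replace(3, 'i')): offset=5, physical=[A,B,i,D,E,F], logical=[F,A,B,i,D,E]
After op 7 (rotate(-1)): offset=4, physical=[A,B,i,D,E,F], logical=[E,F,A,B,i,D]
After op 8 (rotate(+2)): offset=0, physical=[A,B,i,D,E,F], logical=[A,B,i,D,E,F]

Answer: B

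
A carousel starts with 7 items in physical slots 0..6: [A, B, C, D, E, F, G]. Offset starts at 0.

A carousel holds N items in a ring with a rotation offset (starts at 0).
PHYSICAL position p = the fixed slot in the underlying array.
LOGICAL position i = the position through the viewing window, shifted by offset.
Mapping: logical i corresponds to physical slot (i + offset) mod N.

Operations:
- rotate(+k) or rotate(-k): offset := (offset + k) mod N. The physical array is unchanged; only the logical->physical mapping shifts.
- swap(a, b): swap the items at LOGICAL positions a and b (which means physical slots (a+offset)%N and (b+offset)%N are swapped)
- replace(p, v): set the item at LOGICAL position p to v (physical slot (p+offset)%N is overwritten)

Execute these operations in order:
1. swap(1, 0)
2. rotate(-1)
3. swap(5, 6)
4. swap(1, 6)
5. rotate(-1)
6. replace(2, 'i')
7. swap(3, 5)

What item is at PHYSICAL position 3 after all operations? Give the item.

Answer: A

Derivation:
After op 1 (swap(1, 0)): offset=0, physical=[B,A,C,D,E,F,G], logical=[B,A,C,D,E,F,G]
After op 2 (rotate(-1)): offset=6, physical=[B,A,C,D,E,F,G], logical=[G,B,A,C,D,E,F]
After op 3 (swap(5, 6)): offset=6, physical=[B,A,C,D,F,E,G], logical=[G,B,A,C,D,F,E]
After op 4 (swap(1, 6)): offset=6, physical=[E,A,C,D,F,B,G], logical=[G,E,A,C,D,F,B]
After op 5 (rotate(-1)): offset=5, physical=[E,A,C,D,F,B,G], logical=[B,G,E,A,C,D,F]
After op 6 (replace(2, 'i')): offset=5, physical=[i,A,C,D,F,B,G], logical=[B,G,i,A,C,D,F]
After op 7 (swap(3, 5)): offset=5, physical=[i,D,C,A,F,B,G], logical=[B,G,i,D,C,A,F]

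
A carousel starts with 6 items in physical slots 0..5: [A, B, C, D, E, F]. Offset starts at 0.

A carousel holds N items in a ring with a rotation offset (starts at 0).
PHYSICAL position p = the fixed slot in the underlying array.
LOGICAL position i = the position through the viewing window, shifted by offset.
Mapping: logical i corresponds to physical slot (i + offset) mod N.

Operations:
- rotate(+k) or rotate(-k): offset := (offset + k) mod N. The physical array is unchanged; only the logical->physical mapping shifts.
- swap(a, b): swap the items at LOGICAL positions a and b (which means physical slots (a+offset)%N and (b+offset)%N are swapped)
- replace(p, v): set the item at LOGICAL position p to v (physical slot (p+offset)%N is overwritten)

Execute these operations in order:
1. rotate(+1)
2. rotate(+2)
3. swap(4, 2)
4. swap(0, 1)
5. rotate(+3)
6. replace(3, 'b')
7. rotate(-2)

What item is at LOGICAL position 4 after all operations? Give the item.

Answer: C

Derivation:
After op 1 (rotate(+1)): offset=1, physical=[A,B,C,D,E,F], logical=[B,C,D,E,F,A]
After op 2 (rotate(+2)): offset=3, physical=[A,B,C,D,E,F], logical=[D,E,F,A,B,C]
After op 3 (swap(4, 2)): offset=3, physical=[A,F,C,D,E,B], logical=[D,E,B,A,F,C]
After op 4 (swap(0, 1)): offset=3, physical=[A,F,C,E,D,B], logical=[E,D,B,A,F,C]
After op 5 (rotate(+3)): offset=0, physical=[A,F,C,E,D,B], logical=[A,F,C,E,D,B]
After op 6 (replace(3, 'b')): offset=0, physical=[A,F,C,b,D,B], logical=[A,F,C,b,D,B]
After op 7 (rotate(-2)): offset=4, physical=[A,F,C,b,D,B], logical=[D,B,A,F,C,b]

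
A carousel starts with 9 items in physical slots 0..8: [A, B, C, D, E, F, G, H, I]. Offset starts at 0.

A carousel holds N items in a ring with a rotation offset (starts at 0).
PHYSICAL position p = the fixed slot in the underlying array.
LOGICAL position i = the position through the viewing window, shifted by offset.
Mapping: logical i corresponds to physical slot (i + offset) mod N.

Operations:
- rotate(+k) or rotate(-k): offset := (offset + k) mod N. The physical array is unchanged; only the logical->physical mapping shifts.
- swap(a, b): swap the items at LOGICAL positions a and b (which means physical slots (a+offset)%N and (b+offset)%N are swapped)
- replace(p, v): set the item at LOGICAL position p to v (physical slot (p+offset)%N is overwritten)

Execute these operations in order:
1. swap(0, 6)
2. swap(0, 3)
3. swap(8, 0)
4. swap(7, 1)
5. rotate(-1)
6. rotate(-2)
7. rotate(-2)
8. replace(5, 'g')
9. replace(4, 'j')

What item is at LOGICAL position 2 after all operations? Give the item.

Answer: A

Derivation:
After op 1 (swap(0, 6)): offset=0, physical=[G,B,C,D,E,F,A,H,I], logical=[G,B,C,D,E,F,A,H,I]
After op 2 (swap(0, 3)): offset=0, physical=[D,B,C,G,E,F,A,H,I], logical=[D,B,C,G,E,F,A,H,I]
After op 3 (swap(8, 0)): offset=0, physical=[I,B,C,G,E,F,A,H,D], logical=[I,B,C,G,E,F,A,H,D]
After op 4 (swap(7, 1)): offset=0, physical=[I,H,C,G,E,F,A,B,D], logical=[I,H,C,G,E,F,A,B,D]
After op 5 (rotate(-1)): offset=8, physical=[I,H,C,G,E,F,A,B,D], logical=[D,I,H,C,G,E,F,A,B]
After op 6 (rotate(-2)): offset=6, physical=[I,H,C,G,E,F,A,B,D], logical=[A,B,D,I,H,C,G,E,F]
After op 7 (rotate(-2)): offset=4, physical=[I,H,C,G,E,F,A,B,D], logical=[E,F,A,B,D,I,H,C,G]
After op 8 (replace(5, 'g')): offset=4, physical=[g,H,C,G,E,F,A,B,D], logical=[E,F,A,B,D,g,H,C,G]
After op 9 (replace(4, 'j')): offset=4, physical=[g,H,C,G,E,F,A,B,j], logical=[E,F,A,B,j,g,H,C,G]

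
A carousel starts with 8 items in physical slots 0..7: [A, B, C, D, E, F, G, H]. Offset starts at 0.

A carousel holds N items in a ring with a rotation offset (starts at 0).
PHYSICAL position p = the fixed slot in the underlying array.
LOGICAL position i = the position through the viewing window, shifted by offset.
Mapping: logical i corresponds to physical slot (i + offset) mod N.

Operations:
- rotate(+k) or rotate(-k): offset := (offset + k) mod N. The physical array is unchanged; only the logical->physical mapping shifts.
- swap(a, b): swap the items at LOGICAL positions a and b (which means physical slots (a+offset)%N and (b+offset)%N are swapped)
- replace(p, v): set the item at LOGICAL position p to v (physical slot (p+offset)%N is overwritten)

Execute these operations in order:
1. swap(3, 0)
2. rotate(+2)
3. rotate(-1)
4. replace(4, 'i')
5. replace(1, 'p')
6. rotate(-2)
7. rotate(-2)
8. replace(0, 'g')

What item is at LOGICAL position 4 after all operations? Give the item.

After op 1 (swap(3, 0)): offset=0, physical=[D,B,C,A,E,F,G,H], logical=[D,B,C,A,E,F,G,H]
After op 2 (rotate(+2)): offset=2, physical=[D,B,C,A,E,F,G,H], logical=[C,A,E,F,G,H,D,B]
After op 3 (rotate(-1)): offset=1, physical=[D,B,C,A,E,F,G,H], logical=[B,C,A,E,F,G,H,D]
After op 4 (replace(4, 'i')): offset=1, physical=[D,B,C,A,E,i,G,H], logical=[B,C,A,E,i,G,H,D]
After op 5 (replace(1, 'p')): offset=1, physical=[D,B,p,A,E,i,G,H], logical=[B,p,A,E,i,G,H,D]
After op 6 (rotate(-2)): offset=7, physical=[D,B,p,A,E,i,G,H], logical=[H,D,B,p,A,E,i,G]
After op 7 (rotate(-2)): offset=5, physical=[D,B,p,A,E,i,G,H], logical=[i,G,H,D,B,p,A,E]
After op 8 (replace(0, 'g')): offset=5, physical=[D,B,p,A,E,g,G,H], logical=[g,G,H,D,B,p,A,E]

Answer: B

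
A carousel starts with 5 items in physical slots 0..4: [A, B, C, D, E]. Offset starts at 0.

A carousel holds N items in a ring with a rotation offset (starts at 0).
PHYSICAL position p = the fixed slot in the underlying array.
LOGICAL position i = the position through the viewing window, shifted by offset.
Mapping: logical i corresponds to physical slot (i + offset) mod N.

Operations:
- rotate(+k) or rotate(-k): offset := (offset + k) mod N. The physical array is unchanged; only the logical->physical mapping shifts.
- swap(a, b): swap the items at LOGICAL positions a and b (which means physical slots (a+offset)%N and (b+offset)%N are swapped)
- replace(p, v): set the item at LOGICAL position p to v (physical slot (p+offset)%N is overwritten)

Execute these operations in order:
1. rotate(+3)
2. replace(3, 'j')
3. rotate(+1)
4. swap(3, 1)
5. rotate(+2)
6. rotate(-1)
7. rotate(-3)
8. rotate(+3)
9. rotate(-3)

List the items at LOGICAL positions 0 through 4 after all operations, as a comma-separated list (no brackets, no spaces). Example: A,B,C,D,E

After op 1 (rotate(+3)): offset=3, physical=[A,B,C,D,E], logical=[D,E,A,B,C]
After op 2 (replace(3, 'j')): offset=3, physical=[A,j,C,D,E], logical=[D,E,A,j,C]
After op 3 (rotate(+1)): offset=4, physical=[A,j,C,D,E], logical=[E,A,j,C,D]
After op 4 (swap(3, 1)): offset=4, physical=[C,j,A,D,E], logical=[E,C,j,A,D]
After op 5 (rotate(+2)): offset=1, physical=[C,j,A,D,E], logical=[j,A,D,E,C]
After op 6 (rotate(-1)): offset=0, physical=[C,j,A,D,E], logical=[C,j,A,D,E]
After op 7 (rotate(-3)): offset=2, physical=[C,j,A,D,E], logical=[A,D,E,C,j]
After op 8 (rotate(+3)): offset=0, physical=[C,j,A,D,E], logical=[C,j,A,D,E]
After op 9 (rotate(-3)): offset=2, physical=[C,j,A,D,E], logical=[A,D,E,C,j]

Answer: A,D,E,C,j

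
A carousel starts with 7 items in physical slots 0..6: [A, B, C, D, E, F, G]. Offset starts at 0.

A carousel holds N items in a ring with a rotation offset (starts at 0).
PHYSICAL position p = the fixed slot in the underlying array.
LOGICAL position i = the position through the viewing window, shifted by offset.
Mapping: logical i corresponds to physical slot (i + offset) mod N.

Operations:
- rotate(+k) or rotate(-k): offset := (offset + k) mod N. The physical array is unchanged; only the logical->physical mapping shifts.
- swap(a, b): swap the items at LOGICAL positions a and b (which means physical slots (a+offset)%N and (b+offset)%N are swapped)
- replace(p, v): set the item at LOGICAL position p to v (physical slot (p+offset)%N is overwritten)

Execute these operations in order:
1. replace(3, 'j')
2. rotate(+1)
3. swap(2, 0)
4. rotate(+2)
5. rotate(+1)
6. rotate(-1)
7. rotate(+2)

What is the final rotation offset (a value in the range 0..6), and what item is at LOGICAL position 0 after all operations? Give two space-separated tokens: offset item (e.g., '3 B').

Answer: 5 F

Derivation:
After op 1 (replace(3, 'j')): offset=0, physical=[A,B,C,j,E,F,G], logical=[A,B,C,j,E,F,G]
After op 2 (rotate(+1)): offset=1, physical=[A,B,C,j,E,F,G], logical=[B,C,j,E,F,G,A]
After op 3 (swap(2, 0)): offset=1, physical=[A,j,C,B,E,F,G], logical=[j,C,B,E,F,G,A]
After op 4 (rotate(+2)): offset=3, physical=[A,j,C,B,E,F,G], logical=[B,E,F,G,A,j,C]
After op 5 (rotate(+1)): offset=4, physical=[A,j,C,B,E,F,G], logical=[E,F,G,A,j,C,B]
After op 6 (rotate(-1)): offset=3, physical=[A,j,C,B,E,F,G], logical=[B,E,F,G,A,j,C]
After op 7 (rotate(+2)): offset=5, physical=[A,j,C,B,E,F,G], logical=[F,G,A,j,C,B,E]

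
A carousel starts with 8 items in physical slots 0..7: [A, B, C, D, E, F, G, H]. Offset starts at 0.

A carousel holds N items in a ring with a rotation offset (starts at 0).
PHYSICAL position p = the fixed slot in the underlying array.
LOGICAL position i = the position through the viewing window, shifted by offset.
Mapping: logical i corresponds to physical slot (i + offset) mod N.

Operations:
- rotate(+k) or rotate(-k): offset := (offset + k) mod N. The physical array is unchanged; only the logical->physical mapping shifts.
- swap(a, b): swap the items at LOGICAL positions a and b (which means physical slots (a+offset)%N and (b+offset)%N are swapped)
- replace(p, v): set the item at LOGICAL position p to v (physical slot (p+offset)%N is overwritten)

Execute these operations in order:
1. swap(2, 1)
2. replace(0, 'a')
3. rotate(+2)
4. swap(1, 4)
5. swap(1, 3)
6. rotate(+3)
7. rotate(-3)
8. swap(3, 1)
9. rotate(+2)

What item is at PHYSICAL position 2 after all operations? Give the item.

After op 1 (swap(2, 1)): offset=0, physical=[A,C,B,D,E,F,G,H], logical=[A,C,B,D,E,F,G,H]
After op 2 (replace(0, 'a')): offset=0, physical=[a,C,B,D,E,F,G,H], logical=[a,C,B,D,E,F,G,H]
After op 3 (rotate(+2)): offset=2, physical=[a,C,B,D,E,F,G,H], logical=[B,D,E,F,G,H,a,C]
After op 4 (swap(1, 4)): offset=2, physical=[a,C,B,G,E,F,D,H], logical=[B,G,E,F,D,H,a,C]
After op 5 (swap(1, 3)): offset=2, physical=[a,C,B,F,E,G,D,H], logical=[B,F,E,G,D,H,a,C]
After op 6 (rotate(+3)): offset=5, physical=[a,C,B,F,E,G,D,H], logical=[G,D,H,a,C,B,F,E]
After op 7 (rotate(-3)): offset=2, physical=[a,C,B,F,E,G,D,H], logical=[B,F,E,G,D,H,a,C]
After op 8 (swap(3, 1)): offset=2, physical=[a,C,B,G,E,F,D,H], logical=[B,G,E,F,D,H,a,C]
After op 9 (rotate(+2)): offset=4, physical=[a,C,B,G,E,F,D,H], logical=[E,F,D,H,a,C,B,G]

Answer: B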